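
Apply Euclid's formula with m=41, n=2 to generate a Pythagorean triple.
(1677, 164, 1685)

Euclid's formula: a = m² - n², b = 2mn, c = m² + n²
m = 41, n = 2
a = 41² - 2² = 1681 - 4 = 1677
b = 2 × 41 × 2 = 164
c = 41² + 2² = 1681 + 4 = 1685
Verification: 1677² + 164² = 2812329 + 26896 = 2839225 = 1685² ✓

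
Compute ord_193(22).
192

193 is prime, so ord(22) divides φ(193) = 192.
Divisors of 192: 1, 2, 3, 4, 6, 8, 12, 16, 24, 32, 48, 64, 96, 192.
Repeated squaring: 22^1 ≡ 22, 22^2 ≡ 98, 22^4 ≡ 147, 22^8 ≡ 186, 22^16 ≡ 49, 22^32 ≡ 85, 22^64 ≡ 84, 22^128 ≡ 108 (mod 193).
Test 22^d mod 193 for each divisor d in increasing order:
22^1 ≡ 22
22^2 ≡ 98
22^3 = 22^2·22^1 ≡ 33
22^4 ≡ 147
22^6 = 22^4·22^2 ≡ 124
22^8 ≡ 186
22^12 = 22^8·22^4 ≡ 129
22^16 ≡ 49
22^24 = 22^16·22^8 ≡ 43
22^32 ≡ 85
22^48 = 22^32·22^16 ≡ 112
22^64 ≡ 84
22^96 = 22^64·22^32 ≡ 192
22^192 = 22^128·22^64 ≡ 1  ← first divisor giving 1
The order is 192.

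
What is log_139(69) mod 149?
130

Baby-step giant-step with step n = ⌈√149⌉ = 13.
Baby steps 139^j mod 149 (j:value) for j=0..12: 0:1, 1:139, 2:100, 3:43, 4:17, 5:128, 6:61, 7:135, 8:140, 9:90, 10:143, 11:60, 12:145.
Giant-step multiplier: 139^(-13) ≡ 139^(148-13) = 139^135 ≡ 41 (mod 149).
Giant steps γ_i = 69·41^i mod 149: γ_0=69, γ_1=147, γ_2=67, γ_3=65, γ_4=132, γ_5=48, γ_6=31, γ_7=79, γ_8=110, γ_9=40, γ_10=1 (in table at j=0).
x = i·n + j = 10·13 + 0 = 130.
Check: 139^130 ≡ 69 (mod 149).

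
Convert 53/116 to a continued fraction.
[0; 2, 5, 3, 3]

Euclidean algorithm steps:
53 = 0 × 116 + 53
116 = 2 × 53 + 10
53 = 5 × 10 + 3
10 = 3 × 3 + 1
3 = 3 × 1 + 0
Continued fraction: [0; 2, 5, 3, 3]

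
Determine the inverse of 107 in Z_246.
23

gcd(107, 246) = 1, so the inverse exists.
Extended Euclidean algorithm on (246, 107):
246 = 2 × 107 + 32  ⟹  32 = (1)·246 + (-2)·107
107 = 3 × 32 + 11  ⟹  11 = (-3)·246 + (7)·107
32 = 2 × 11 + 10  ⟹  10 = (7)·246 + (-16)·107
11 = 1 × 10 + 1  ⟹  1 = (-10)·246 + (23)·107
So (23)·107 ≡ 1 (mod 246), i.e. 107^(-1) ≡ 23 (mod 246).
Check: 107 × 23 = 2461 ≡ 1 (mod 246)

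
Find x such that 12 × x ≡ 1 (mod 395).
33

gcd(12, 395) = 1, so the inverse exists.
Extended Euclidean algorithm on (395, 12):
395 = 32 × 12 + 11  ⟹  11 = (1)·395 + (-32)·12
12 = 1 × 11 + 1  ⟹  1 = (-1)·395 + (33)·12
So (33)·12 ≡ 1 (mod 395), i.e. 12^(-1) ≡ 33 (mod 395).
Check: 12 × 33 = 396 ≡ 1 (mod 395)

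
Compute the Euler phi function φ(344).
168

344 = 2^3 × 43
φ(n) = n × ∏(1 - 1/p) for each prime p dividing n
φ(344) = 344 × (1 - 1/2) × (1 - 1/43) = 168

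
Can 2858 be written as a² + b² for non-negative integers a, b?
7² + 53² (a=7, b=53)

Factorization: 2858 = 2 × 1429
By Fermat: n is sum of two squares iff every prime p ≡ 3 (mod 4) appears to even power.
All primes ≡ 3 (mod 4) appear to even power.
Search a = 0, 1, 2, … for 2858 - a² a perfect square: first hit at a = 7: 2858 - 49 = 2809 = 53².
2858 = 7² + 53² = 49 + 2809 ✓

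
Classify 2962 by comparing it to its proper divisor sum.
deficient

Proper divisors of 2962: sum = 1 + 2 + 1481 = 1484
Since 1484 < 2962, 2962 is deficient.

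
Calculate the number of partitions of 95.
104651419

p(n) counts ways to write n as a sum of positive integers (order ignored).
Euler's pentagonal recurrence: p(k) = p(k-1) + p(k-2) - p(k-5) - p(k-7) + p(k-12) + p(k-15) - ... (offsets j(3j∓1)/2, signs ++--, p(0)=1, p(<0)=0).
DP table for k = 0..94: p(0)=1, p(1)=1, p(2)=2, p(3)=3, p(4)=5, p(5)=7, p(6)=11, p(7)=15, p(8)=22, p(9)=30, p(10)=42, p(11)=56, p(12)=77, p(13)=101, p(14)=135, p(15)=176, p(16)=231, p(17)=297, p(18)=385, p(19)=490, p(20)=627, p(21)=792, p(22)=1002, p(23)=1255, p(24)=1575, p(25)=1958, p(26)=2436, p(27)=3010, p(28)=3718, p(29)=4565, p(30)=5604, p(31)=6842, p(32)=8349, p(33)=10143, p(34)=12310, p(35)=14883, p(36)=17977, p(37)=21637, p(38)=26015, p(39)=31185, p(40)=37338, p(41)=44583, p(42)=53174, p(43)=63261, p(44)=75175, p(45)=89134, p(46)=105558, p(47)=124754, p(48)=147273, p(49)=173525, p(50)=204226, p(51)=239943, p(52)=281589, p(53)=329931, p(54)=386155, p(55)=451276, p(56)=526823, p(57)=614154, p(58)=715220, p(59)=831820, p(60)=966467, p(61)=1121505, p(62)=1300156, p(63)=1505499, p(64)=1741630, p(65)=2012558, p(66)=2323520, p(67)=2679689, p(68)=3087735, p(69)=3554345, p(70)=4087968, p(71)=4697205, p(72)=5392783, p(73)=6185689, p(74)=7089500, p(75)=8118264, p(76)=9289091, p(77)=10619863, p(78)=12132164, p(79)=13848650, p(80)=15796476, p(81)=18004327, p(82)=20506255, p(83)=23338469, p(84)=26543660, p(85)=30167357, p(86)=34262962, p(87)=38887673, p(88)=44108109, p(89)=49995925, p(90)=56634173, p(91)=64112359, p(92)=72533807, p(93)=82010177, p(94)=92669720.
Final step: p(95) = p(94) + p(93) - p(90) - p(88) + p(83) + p(80) - p(73) - p(69) + p(60) + p(55) - p(44) - p(38) + p(25) + p(18) - p(3)
= 92669720 + 82010177 - 56634173 - 44108109 + 23338469 + 15796476 - 6185689 - 3554345 + 966467 + 451276 - 75175 - 26015 + 1958 + 385 - 3
= 104651419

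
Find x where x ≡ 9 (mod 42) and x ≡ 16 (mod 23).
177

Using Chinese Remainder Theorem:
M = 42 × 23 = 966
M1 = 23, M2 = 42
y1 = 23^(-1) mod 42 = 11
y2 = 42^(-1) mod 23 = 17
x = (9×23×11 + 16×42×17) mod 966 = 177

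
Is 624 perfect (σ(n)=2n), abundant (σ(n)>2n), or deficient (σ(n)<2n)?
abundant

Proper divisors of 624: sum = 1 + 2 + 3 + 4 + 6 + 8 + 12 + 13 + ... + 104 + 156 + 208 + 312 (19 divisors) = 1112
Since 1112 > 624, 624 is abundant.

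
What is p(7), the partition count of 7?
15

p(n) counts ways to write n as a sum of positive integers (order ignored).
Examples: 7; 6 + 1; 5 + 2; 5 + 1 + 1; 4 + 3; ... (15 total)
p(7) = 15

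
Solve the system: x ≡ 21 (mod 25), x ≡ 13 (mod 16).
221

Using Chinese Remainder Theorem:
M = 25 × 16 = 400
M1 = 16, M2 = 25
y1 = 16^(-1) mod 25 = 11
y2 = 25^(-1) mod 16 = 9
x = (21×16×11 + 13×25×9) mod 400 = 221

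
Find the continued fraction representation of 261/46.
[5; 1, 2, 15]

Euclidean algorithm steps:
261 = 5 × 46 + 31
46 = 1 × 31 + 15
31 = 2 × 15 + 1
15 = 15 × 1 + 0
Continued fraction: [5; 1, 2, 15]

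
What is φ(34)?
16

34 = 2 × 17
φ(n) = n × ∏(1 - 1/p) for each prime p dividing n
φ(34) = 34 × (1 - 1/2) × (1 - 1/17) = 16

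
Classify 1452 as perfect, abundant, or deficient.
abundant

Proper divisors of 1452: sum = 1 + 2 + 3 + 4 + 6 + 11 + 12 + 22 + ... + 242 + 363 + 484 + 726 (17 divisors) = 2272
Since 2272 > 1452, 1452 is abundant.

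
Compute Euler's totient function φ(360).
96

360 = 2^3 × 3^2 × 5
φ(n) = n × ∏(1 - 1/p) for each prime p dividing n
φ(360) = 360 × (1 - 1/2) × (1 - 1/3) × (1 - 1/5) = 96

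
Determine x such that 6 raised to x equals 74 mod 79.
67

Baby-step giant-step with step n = ⌈√79⌉ = 9.
Baby steps 6^j mod 79 (j:value) for j=0..8: 0:1, 1:6, 2:36, 3:58, 4:32, 5:34, 6:46, 7:39, 8:76.
Giant-step multiplier: 6^(-9) ≡ 6^(78-9) = 6^69 ≡ 57 (mod 79).
Giant steps γ_i = 74·57^i mod 79: γ_0=74, γ_1=31, γ_2=29, γ_3=73, γ_4=53, γ_5=19, γ_6=56, γ_7=32 (in table at j=4).
x = i·n + j = 7·9 + 4 = 67.
Check: 6^67 ≡ 74 (mod 79).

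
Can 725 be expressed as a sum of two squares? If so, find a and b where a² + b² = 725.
7² + 26² (a=7, b=26)

Factorization: 725 = 5^2 × 29
By Fermat: n is sum of two squares iff every prime p ≡ 3 (mod 4) appears to even power.
All primes ≡ 3 (mod 4) appear to even power.
Search a = 0, 1, 2, … for 725 - a² a perfect square: first hit at a = 7: 725 - 49 = 676 = 26².
725 = 7² + 26² = 49 + 676 ✓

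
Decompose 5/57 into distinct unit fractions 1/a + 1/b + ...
1/12 + 1/228

Greedy algorithm:
5/57: ceiling(57/5) = 12, use 1/12
1/228: ceiling(228/1) = 228, use 1/228
Result: 5/57 = 1/12 + 1/228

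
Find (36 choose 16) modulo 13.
6

Using Lucas' theorem:
Write n=36 and k=16 in base 13:
n in base 13: [2, 10]
k in base 13: [1, 3]
C(36,16) mod 13 = ∏ C(n_i, k_i) mod 13
Digit binomials (mod 13): C(2,1) = 2; C(10,3) = 120 ≡ 3
Product: 2 × 3 = 6 ≡ 6 (mod 13)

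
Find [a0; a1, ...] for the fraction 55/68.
[0; 1, 4, 4, 3]

Euclidean algorithm steps:
55 = 0 × 68 + 55
68 = 1 × 55 + 13
55 = 4 × 13 + 3
13 = 4 × 3 + 1
3 = 3 × 1 + 0
Continued fraction: [0; 1, 4, 4, 3]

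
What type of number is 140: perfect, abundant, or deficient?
abundant

Proper divisors of 140: sum = 1 + 2 + 4 + 5 + 7 + 10 + 14 + 20 + 28 + 35 + 70 = 196
Since 196 > 140, 140 is abundant.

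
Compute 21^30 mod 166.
65

Repeated squaring. Binary of 30 = 11110.
21^1 ≡ 21 (mod 166); 21^2 ≡ 109 (mod 166); 21^4 ≡ 95 (mod 166); 21^8 ≡ 61 (mod 166); 21^16 ≡ 69 (mod 166)
21^30 = 21^2 × 21^4 × 21^8 × 21^16 ≡ 65 (mod 166)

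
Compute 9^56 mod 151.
72

Repeated squaring. Binary of 56 = 111000.
9^1 ≡ 9 (mod 151); 9^2 ≡ 81 (mod 151); 9^4 ≡ 68 (mod 151); 9^8 ≡ 94 (mod 151); 9^16 ≡ 78 (mod 151); 9^32 ≡ 44 (mod 151)
9^56 = 9^8 × 9^16 × 9^32 ≡ 72 (mod 151)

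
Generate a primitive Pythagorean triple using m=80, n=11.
(6279, 1760, 6521)

Euclid's formula: a = m² - n², b = 2mn, c = m² + n²
m = 80, n = 11
a = 80² - 11² = 6400 - 121 = 6279
b = 2 × 80 × 11 = 1760
c = 80² + 11² = 6400 + 121 = 6521
Verification: 6279² + 1760² = 39425841 + 3097600 = 42523441 = 6521² ✓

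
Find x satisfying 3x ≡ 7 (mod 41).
x ≡ 16 (mod 41)

gcd(3, 41) = 1, which divides 7, so solutions exist.
Find 3^(-1) mod 41 by the extended Euclidean algorithm:
41 = 13 × 3 + 2  ⟹  2 = (1)·41 + (-13)·3
3 = 1 × 2 + 1  ⟹  1 = (-1)·41 + (14)·3
So (14)·3 ≡ 1 (mod 41), i.e. 3^(-1) ≡ 14 (mod 41).
x ≡ 14 × 7 = 98 ≡ 16 (mod 41).
Check: 3 × 16 = 48 ≡ 7 (mod 41).
Unique solution: x ≡ 16 (mod 41)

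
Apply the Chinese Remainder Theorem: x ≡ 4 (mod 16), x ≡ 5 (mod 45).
500

Using Chinese Remainder Theorem:
M = 16 × 45 = 720
M1 = 45, M2 = 16
y1 = 45^(-1) mod 16 = 5
y2 = 16^(-1) mod 45 = 31
x = (4×45×5 + 5×16×31) mod 720 = 500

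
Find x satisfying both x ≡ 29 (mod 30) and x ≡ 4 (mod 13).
329

Using Chinese Remainder Theorem:
M = 30 × 13 = 390
M1 = 13, M2 = 30
y1 = 13^(-1) mod 30 = 7
y2 = 30^(-1) mod 13 = 10
x = (29×13×7 + 4×30×10) mod 390 = 329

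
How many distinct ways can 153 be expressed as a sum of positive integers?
54770336324

p(n) counts ways to write n as a sum of positive integers (order ignored).
Euler's pentagonal recurrence: p(k) = p(k-1) + p(k-2) - p(k-5) - p(k-7) + p(k-12) + p(k-15) - ... (offsets j(3j∓1)/2, signs ++--, p(0)=1, p(<0)=0).
DP table for k = 0..152: p(0)=1, p(1)=1, p(2)=2, p(3)=3, p(4)=5, p(5)=7, p(6)=11, p(7)=15, p(8)=22, p(9)=30, p(10)=42, p(11)=56, p(12)=77, p(13)=101, p(14)=135, p(15)=176, p(16)=231, p(17)=297, p(18)=385, p(19)=490, p(20)=627, p(21)=792, p(22)=1002, p(23)=1255, p(24)=1575, p(25)=1958, p(26)=2436, p(27)=3010, p(28)=3718, p(29)=4565, p(30)=5604, p(31)=6842, p(32)=8349, p(33)=10143, p(34)=12310, p(35)=14883, p(36)=17977, p(37)=21637, p(38)=26015, p(39)=31185, p(40)=37338, p(41)=44583, p(42)=53174, p(43)=63261, p(44)=75175, p(45)=89134, p(46)=105558, p(47)=124754, p(48)=147273, p(49)=173525, p(50)=204226, p(51)=239943, p(52)=281589, p(53)=329931, p(54)=386155, p(55)=451276, p(56)=526823, p(57)=614154, p(58)=715220, p(59)=831820, p(60)=966467, p(61)=1121505, p(62)=1300156, p(63)=1505499, p(64)=1741630, p(65)=2012558, p(66)=2323520, p(67)=2679689, p(68)=3087735, p(69)=3554345, p(70)=4087968, p(71)=4697205, p(72)=5392783, p(73)=6185689, p(74)=7089500, p(75)=8118264, p(76)=9289091, p(77)=10619863, p(78)=12132164, p(79)=13848650, p(80)=15796476, p(81)=18004327, p(82)=20506255, p(83)=23338469, p(84)=26543660, p(85)=30167357, p(86)=34262962, p(87)=38887673, p(88)=44108109, p(89)=49995925, p(90)=56634173, p(91)=64112359, p(92)=72533807, p(93)=82010177, p(94)=92669720, p(95)=104651419, p(96)=118114304, p(97)=133230930, p(98)=150198136, p(99)=169229875, p(100)=190569292, p(101)=214481126, p(102)=241265379, p(103)=271248950, p(104)=304801365, p(105)=342325709, p(106)=384276336, p(107)=431149389, p(108)=483502844, p(109)=541946240, p(110)=607163746, p(111)=679903203, p(112)=761002156, p(113)=851376628, p(114)=952050665, p(115)=1064144451, p(116)=1188908248, p(117)=1327710076, p(118)=1482074143, p(119)=1653668665, p(120)=1844349560, p(121)=2056148051, p(122)=2291320912, p(123)=2552338241, p(124)=2841940500, p(125)=3163127352, p(126)=3519222692, p(127)=3913864295, p(128)=4351078600, p(129)=4835271870, p(130)=5371315400, p(131)=5964539504, p(132)=6620830889, p(133)=7346629512, p(134)=8149040695, p(135)=9035836076, p(136)=10015581680, p(137)=11097645016, p(138)=12292341831, p(139)=13610949895, p(140)=15065878135, p(141)=16670689208, p(142)=18440293320, p(143)=20390982757, p(144)=22540654445, p(145)=24908858009, p(146)=27517052599, p(147)=30388671978, p(148)=33549419497, p(149)=37027355200, p(150)=40853235313, p(151)=45060624582, p(152)=49686288421.
Final step: p(153) = p(152) + p(151) - p(148) - p(146) + p(141) + p(138) - p(131) - p(127) + p(118) + p(113) - p(102) - p(96) + p(83) + p(76) - p(61) - p(53) + p(36) + p(27) - p(8)
= 49686288421 + 45060624582 - 33549419497 - 27517052599 + 16670689208 + 12292341831 - 5964539504 - 3913864295 + 1482074143 + 851376628 - 241265379 - 118114304 + 23338469 + 9289091 - 1121505 - 329931 + 17977 + 3010 - 22
= 54770336324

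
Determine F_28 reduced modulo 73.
42

Matrix identity: Q^n = [[F_(n+1), F_n], [F_n, F_(n-1)]] with Q = [[1,1],[1,0]].
n = 28 = 11100₂. Square-and-multiply, entries mod 73:
Q^1 = [[1,1],[1,0]]
Q^3 = (Q^1)²·Q = [[3,2],[2,1]]
Q^7 = (Q^3)²·Q = [[21,13],[13,8]]
Q^14 = (Q^7)² = [[26,12],[12,14]]
Q^28 = (Q^14)² = [[17,42],[42,48]]
F_28 mod 73 = Q^28[0][1] = 42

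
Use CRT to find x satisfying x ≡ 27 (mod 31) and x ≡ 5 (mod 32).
709

Using Chinese Remainder Theorem:
M = 31 × 32 = 992
M1 = 32, M2 = 31
y1 = 32^(-1) mod 31 = 1
y2 = 31^(-1) mod 32 = 31
x = (27×32×1 + 5×31×31) mod 992 = 709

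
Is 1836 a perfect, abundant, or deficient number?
abundant

Proper divisors of 1836: sum = 1 + 2 + 3 + 4 + 6 + 9 + 12 + 17 + ... + 306 + 459 + 612 + 918 (23 divisors) = 3204
Since 3204 > 1836, 1836 is abundant.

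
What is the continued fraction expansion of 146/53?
[2; 1, 3, 13]

Euclidean algorithm steps:
146 = 2 × 53 + 40
53 = 1 × 40 + 13
40 = 3 × 13 + 1
13 = 13 × 1 + 0
Continued fraction: [2; 1, 3, 13]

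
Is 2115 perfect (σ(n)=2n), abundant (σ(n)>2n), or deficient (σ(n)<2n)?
deficient

Proper divisors of 2115: sum = 1 + 3 + 5 + 9 + 15 + 45 + 47 + 141 + 235 + 423 + 705 = 1629
Since 1629 < 2115, 2115 is deficient.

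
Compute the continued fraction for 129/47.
[2; 1, 2, 1, 11]

Euclidean algorithm steps:
129 = 2 × 47 + 35
47 = 1 × 35 + 12
35 = 2 × 12 + 11
12 = 1 × 11 + 1
11 = 11 × 1 + 0
Continued fraction: [2; 1, 2, 1, 11]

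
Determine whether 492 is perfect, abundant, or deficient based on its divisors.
abundant

Proper divisors of 492: sum = 1 + 2 + 3 + 4 + 6 + 12 + 41 + 82 + 123 + 164 + 246 = 684
Since 684 > 492, 492 is abundant.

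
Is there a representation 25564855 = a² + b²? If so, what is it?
Not possible

Factorization: 25564855 = 5 × 17 × 67^3
By Fermat: n is sum of two squares iff every prime p ≡ 3 (mod 4) appears to even power.
Prime(s) ≡ 3 (mod 4) with odd exponent: [(67, 3)]
Therefore 25564855 cannot be expressed as a² + b².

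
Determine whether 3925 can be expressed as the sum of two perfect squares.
9² + 62² (a=9, b=62)

Factorization: 3925 = 5^2 × 157
By Fermat: n is sum of two squares iff every prime p ≡ 3 (mod 4) appears to even power.
All primes ≡ 3 (mod 4) appear to even power.
Search a = 0, 1, 2, … for 3925 - a² a perfect square: first hit at a = 9: 3925 - 81 = 3844 = 62².
3925 = 9² + 62² = 81 + 3844 ✓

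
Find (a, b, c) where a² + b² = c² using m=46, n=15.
(1891, 1380, 2341)

Euclid's formula: a = m² - n², b = 2mn, c = m² + n²
m = 46, n = 15
a = 46² - 15² = 2116 - 225 = 1891
b = 2 × 46 × 15 = 1380
c = 46² + 15² = 2116 + 225 = 2341
Verification: 1891² + 1380² = 3575881 + 1904400 = 5480281 = 2341² ✓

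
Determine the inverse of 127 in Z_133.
22

gcd(127, 133) = 1, so the inverse exists.
Extended Euclidean algorithm on (133, 127):
133 = 1 × 127 + 6  ⟹  6 = (1)·133 + (-1)·127
127 = 21 × 6 + 1  ⟹  1 = (-21)·133 + (22)·127
So (22)·127 ≡ 1 (mod 133), i.e. 127^(-1) ≡ 22 (mod 133).
Check: 127 × 22 = 2794 ≡ 1 (mod 133)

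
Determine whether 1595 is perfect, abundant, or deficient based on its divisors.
deficient

Proper divisors of 1595: sum = 1 + 5 + 11 + 29 + 55 + 145 + 319 = 565
Since 565 < 1595, 1595 is deficient.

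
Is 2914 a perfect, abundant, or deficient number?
deficient

Proper divisors of 2914: sum = 1 + 2 + 31 + 47 + 62 + 94 + 1457 = 1694
Since 1694 < 2914, 2914 is deficient.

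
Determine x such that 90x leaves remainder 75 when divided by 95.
x ≡ 4 (mod 19)

gcd(90, 95) = 5, which divides 75, so solutions exist.
Divide through by 5: 18x ≡ 15 (mod 19).
Find 18^(-1) mod 19 by the extended Euclidean algorithm:
19 = 1 × 18 + 1  ⟹  1 = (1)·19 + (-1)·18
So (-1)·18 ≡ 1 (mod 19), i.e. 18^(-1) ≡ -1 ≡ 18 (mod 19).
x ≡ 18 × 15 = 270 ≡ 4 (mod 19).
Check: 90 × 4 = 360 ≡ 75 (mod 95).
x ≡ 4 (mod 19), giving 5 solutions mod 95.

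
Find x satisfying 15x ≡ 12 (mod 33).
x ≡ 3 (mod 11)

gcd(15, 33) = 3, which divides 12, so solutions exist.
Divide through by 3: 5x ≡ 4 (mod 11).
Find 5^(-1) mod 11 by the extended Euclidean algorithm:
11 = 2 × 5 + 1  ⟹  1 = (1)·11 + (-2)·5
So (-2)·5 ≡ 1 (mod 11), i.e. 5^(-1) ≡ -2 ≡ 9 (mod 11).
x ≡ 9 × 4 = 36 ≡ 3 (mod 11).
Check: 15 × 3 = 45 ≡ 12 (mod 33).
x ≡ 3 (mod 11), giving 3 solutions mod 33.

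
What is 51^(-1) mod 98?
25

gcd(51, 98) = 1, so the inverse exists.
Extended Euclidean algorithm on (98, 51):
98 = 1 × 51 + 47  ⟹  47 = (1)·98 + (-1)·51
51 = 1 × 47 + 4  ⟹  4 = (-1)·98 + (2)·51
47 = 11 × 4 + 3  ⟹  3 = (12)·98 + (-23)·51
4 = 1 × 3 + 1  ⟹  1 = (-13)·98 + (25)·51
So (25)·51 ≡ 1 (mod 98), i.e. 51^(-1) ≡ 25 (mod 98).
Check: 51 × 25 = 1275 ≡ 1 (mod 98)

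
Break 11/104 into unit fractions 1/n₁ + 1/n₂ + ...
1/10 + 1/174 + 1/45240

Greedy algorithm:
11/104: ceiling(104/11) = 10, use 1/10
3/520: ceiling(520/3) = 174, use 1/174
1/45240: ceiling(45240/1) = 45240, use 1/45240
Result: 11/104 = 1/10 + 1/174 + 1/45240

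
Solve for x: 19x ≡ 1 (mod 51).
43

gcd(19, 51) = 1, so the inverse exists.
Extended Euclidean algorithm on (51, 19):
51 = 2 × 19 + 13  ⟹  13 = (1)·51 + (-2)·19
19 = 1 × 13 + 6  ⟹  6 = (-1)·51 + (3)·19
13 = 2 × 6 + 1  ⟹  1 = (3)·51 + (-8)·19
So (-8)·19 ≡ 1 (mod 51), i.e. 19^(-1) ≡ -8 ≡ 43 (mod 51).
Check: 19 × 43 = 817 ≡ 1 (mod 51)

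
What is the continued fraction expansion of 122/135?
[0; 1, 9, 2, 1, 1, 2]

Euclidean algorithm steps:
122 = 0 × 135 + 122
135 = 1 × 122 + 13
122 = 9 × 13 + 5
13 = 2 × 5 + 3
5 = 1 × 3 + 2
3 = 1 × 2 + 1
2 = 2 × 1 + 0
Continued fraction: [0; 1, 9, 2, 1, 1, 2]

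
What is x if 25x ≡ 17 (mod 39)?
x ≡ 35 (mod 39)

gcd(25, 39) = 1, which divides 17, so solutions exist.
Find 25^(-1) mod 39 by the extended Euclidean algorithm:
39 = 1 × 25 + 14  ⟹  14 = (1)·39 + (-1)·25
25 = 1 × 14 + 11  ⟹  11 = (-1)·39 + (2)·25
14 = 1 × 11 + 3  ⟹  3 = (2)·39 + (-3)·25
11 = 3 × 3 + 2  ⟹  2 = (-7)·39 + (11)·25
3 = 1 × 2 + 1  ⟹  1 = (9)·39 + (-14)·25
So (-14)·25 ≡ 1 (mod 39), i.e. 25^(-1) ≡ -14 ≡ 25 (mod 39).
x ≡ 25 × 17 = 425 ≡ 35 (mod 39).
Check: 25 × 35 = 875 ≡ 17 (mod 39).
Unique solution: x ≡ 35 (mod 39)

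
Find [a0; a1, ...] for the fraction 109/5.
[21; 1, 4]

Euclidean algorithm steps:
109 = 21 × 5 + 4
5 = 1 × 4 + 1
4 = 4 × 1 + 0
Continued fraction: [21; 1, 4]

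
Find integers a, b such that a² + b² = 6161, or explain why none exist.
44² + 65² (a=44, b=65)

Factorization: 6161 = 61 × 101
By Fermat: n is sum of two squares iff every prime p ≡ 3 (mod 4) appears to even power.
All primes ≡ 3 (mod 4) appear to even power.
Search a = 0, 1, 2, … for 6161 - a² a perfect square: first hit at a = 44: 6161 - 1936 = 4225 = 65².
6161 = 44² + 65² = 1936 + 4225 ✓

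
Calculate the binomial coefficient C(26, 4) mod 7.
5

Using Lucas' theorem:
Write n=26 and k=4 in base 7:
n in base 7: [3, 5]
k in base 7: [0, 4]
C(26,4) mod 7 = ∏ C(n_i, k_i) mod 7
Digit binomials (mod 7): C(3,0) = 1; C(5,4) = 5
Product: 1 × 5 = 5 ≡ 5 (mod 7)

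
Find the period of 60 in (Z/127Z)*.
63

127 is prime, so ord(60) divides φ(127) = 126.
Divisors of 126: 1, 2, 3, 6, 7, 9, 14, 18, 21, 42, 63, 126.
Repeated squaring: 60^1 ≡ 60, 60^2 ≡ 44, 60^4 ≡ 31, 60^8 ≡ 72, 60^16 ≡ 104, 60^32 ≡ 21, 60^64 ≡ 60 (mod 127).
Test 60^d mod 127 for each divisor d in increasing order:
60^1 ≡ 60
60^2 ≡ 44
60^3 = 60^2·60^1 ≡ 100
60^6 = 60^4·60^2 ≡ 94
60^7 = 60^4·60^2·60^1 ≡ 52
60^9 = 60^8·60^1 ≡ 2
60^14 = 60^8·60^4·60^2 ≡ 37
60^18 = 60^16·60^2 ≡ 4
60^21 = 60^16·60^4·60^1 ≡ 19
60^42 = 60^32·60^8·60^2 ≡ 107
60^63 = 60^32·60^16·60^8·60^4·60^2·60^1 ≡ 1  ← first divisor giving 1
The order is 63.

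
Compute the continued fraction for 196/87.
[2; 3, 1, 21]

Euclidean algorithm steps:
196 = 2 × 87 + 22
87 = 3 × 22 + 21
22 = 1 × 21 + 1
21 = 21 × 1 + 0
Continued fraction: [2; 3, 1, 21]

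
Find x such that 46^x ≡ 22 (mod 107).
103

Baby-step giant-step with step n = ⌈√107⌉ = 11.
Baby steps 46^j mod 107 (j:value) for j=0..10: 0:1, 1:46, 2:83, 3:73, 4:41, 5:67, 6:86, 7:104, 8:76, 9:72, 10:102.
Giant-step multiplier: 46^(-11) ≡ 46^(106-11) = 46^95 ≡ 20 (mod 107).
Giant steps γ_i = 22·20^i mod 107: γ_0=22, γ_1=12, γ_2=26, γ_3=92, γ_4=21, γ_5=99, γ_6=54, γ_7=10, γ_8=93, γ_9=41 (in table at j=4).
x = i·n + j = 9·11 + 4 = 103.
Check: 46^103 ≡ 22 (mod 107).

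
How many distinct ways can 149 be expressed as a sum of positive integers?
37027355200

p(n) counts ways to write n as a sum of positive integers (order ignored).
Euler's pentagonal recurrence: p(k) = p(k-1) + p(k-2) - p(k-5) - p(k-7) + p(k-12) + p(k-15) - ... (offsets j(3j∓1)/2, signs ++--, p(0)=1, p(<0)=0).
DP table for k = 0..148: p(0)=1, p(1)=1, p(2)=2, p(3)=3, p(4)=5, p(5)=7, p(6)=11, p(7)=15, p(8)=22, p(9)=30, p(10)=42, p(11)=56, p(12)=77, p(13)=101, p(14)=135, p(15)=176, p(16)=231, p(17)=297, p(18)=385, p(19)=490, p(20)=627, p(21)=792, p(22)=1002, p(23)=1255, p(24)=1575, p(25)=1958, p(26)=2436, p(27)=3010, p(28)=3718, p(29)=4565, p(30)=5604, p(31)=6842, p(32)=8349, p(33)=10143, p(34)=12310, p(35)=14883, p(36)=17977, p(37)=21637, p(38)=26015, p(39)=31185, p(40)=37338, p(41)=44583, p(42)=53174, p(43)=63261, p(44)=75175, p(45)=89134, p(46)=105558, p(47)=124754, p(48)=147273, p(49)=173525, p(50)=204226, p(51)=239943, p(52)=281589, p(53)=329931, p(54)=386155, p(55)=451276, p(56)=526823, p(57)=614154, p(58)=715220, p(59)=831820, p(60)=966467, p(61)=1121505, p(62)=1300156, p(63)=1505499, p(64)=1741630, p(65)=2012558, p(66)=2323520, p(67)=2679689, p(68)=3087735, p(69)=3554345, p(70)=4087968, p(71)=4697205, p(72)=5392783, p(73)=6185689, p(74)=7089500, p(75)=8118264, p(76)=9289091, p(77)=10619863, p(78)=12132164, p(79)=13848650, p(80)=15796476, p(81)=18004327, p(82)=20506255, p(83)=23338469, p(84)=26543660, p(85)=30167357, p(86)=34262962, p(87)=38887673, p(88)=44108109, p(89)=49995925, p(90)=56634173, p(91)=64112359, p(92)=72533807, p(93)=82010177, p(94)=92669720, p(95)=104651419, p(96)=118114304, p(97)=133230930, p(98)=150198136, p(99)=169229875, p(100)=190569292, p(101)=214481126, p(102)=241265379, p(103)=271248950, p(104)=304801365, p(105)=342325709, p(106)=384276336, p(107)=431149389, p(108)=483502844, p(109)=541946240, p(110)=607163746, p(111)=679903203, p(112)=761002156, p(113)=851376628, p(114)=952050665, p(115)=1064144451, p(116)=1188908248, p(117)=1327710076, p(118)=1482074143, p(119)=1653668665, p(120)=1844349560, p(121)=2056148051, p(122)=2291320912, p(123)=2552338241, p(124)=2841940500, p(125)=3163127352, p(126)=3519222692, p(127)=3913864295, p(128)=4351078600, p(129)=4835271870, p(130)=5371315400, p(131)=5964539504, p(132)=6620830889, p(133)=7346629512, p(134)=8149040695, p(135)=9035836076, p(136)=10015581680, p(137)=11097645016, p(138)=12292341831, p(139)=13610949895, p(140)=15065878135, p(141)=16670689208, p(142)=18440293320, p(143)=20390982757, p(144)=22540654445, p(145)=24908858009, p(146)=27517052599, p(147)=30388671978, p(148)=33549419497.
Final step: p(149) = p(148) + p(147) - p(144) - p(142) + p(137) + p(134) - p(127) - p(123) + p(114) + p(109) - p(98) - p(92) + p(79) + p(72) - p(57) - p(49) + p(32) + p(23) - p(4)
= 33549419497 + 30388671978 - 22540654445 - 18440293320 + 11097645016 + 8149040695 - 3913864295 - 2552338241 + 952050665 + 541946240 - 150198136 - 72533807 + 13848650 + 5392783 - 614154 - 173525 + 8349 + 1255 - 5
= 37027355200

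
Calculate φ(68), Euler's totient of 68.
32

68 = 2^2 × 17
φ(n) = n × ∏(1 - 1/p) for each prime p dividing n
φ(68) = 68 × (1 - 1/2) × (1 - 1/17) = 32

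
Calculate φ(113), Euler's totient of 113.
112

113 = 113
φ(n) = n × ∏(1 - 1/p) for each prime p dividing n
φ(113) = 113 × (1 - 1/113) = 112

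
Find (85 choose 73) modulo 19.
0

Using Lucas' theorem:
Write n=85 and k=73 in base 19:
n in base 19: [4, 9]
k in base 19: [3, 16]
C(85,73) mod 19 = ∏ C(n_i, k_i) mod 19
Digit binomials (mod 19): C(4,3) = 4; C(9,16) = 0 (k_i > n_i)
Product: 4 × 0 = 0 ≡ 0 (mod 19)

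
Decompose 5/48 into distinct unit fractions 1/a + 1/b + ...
1/10 + 1/240

Greedy algorithm:
5/48: ceiling(48/5) = 10, use 1/10
1/240: ceiling(240/1) = 240, use 1/240
Result: 5/48 = 1/10 + 1/240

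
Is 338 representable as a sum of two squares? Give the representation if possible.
7² + 17² (a=7, b=17)

Factorization: 338 = 2 × 13^2
By Fermat: n is sum of two squares iff every prime p ≡ 3 (mod 4) appears to even power.
All primes ≡ 3 (mod 4) appear to even power.
Search a = 0, 1, 2, … for 338 - a² a perfect square: first hit at a = 7: 338 - 49 = 289 = 17².
338 = 7² + 17² = 49 + 289 ✓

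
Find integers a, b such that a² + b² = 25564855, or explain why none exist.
Not possible

Factorization: 25564855 = 5 × 17 × 67^3
By Fermat: n is sum of two squares iff every prime p ≡ 3 (mod 4) appears to even power.
Prime(s) ≡ 3 (mod 4) with odd exponent: [(67, 3)]
Therefore 25564855 cannot be expressed as a² + b².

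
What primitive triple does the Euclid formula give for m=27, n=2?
(725, 108, 733)

Euclid's formula: a = m² - n², b = 2mn, c = m² + n²
m = 27, n = 2
a = 27² - 2² = 729 - 4 = 725
b = 2 × 27 × 2 = 108
c = 27² + 2² = 729 + 4 = 733
Verification: 725² + 108² = 525625 + 11664 = 537289 = 733² ✓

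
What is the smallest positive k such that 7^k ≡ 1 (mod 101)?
100

101 is prime, so ord(7) divides φ(101) = 100.
Divisors of 100: 1, 2, 4, 5, 10, 20, 25, 50, 100.
Repeated squaring: 7^1 ≡ 7, 7^2 ≡ 49, 7^4 ≡ 78, 7^8 ≡ 24, 7^16 ≡ 71, 7^32 ≡ 92, 7^64 ≡ 81 (mod 101).
Test 7^d mod 101 for each divisor d in increasing order:
7^1 ≡ 7
7^2 ≡ 49
7^4 ≡ 78
7^5 = 7^4·7^1 ≡ 41
7^10 = 7^8·7^2 ≡ 65
7^20 = 7^16·7^4 ≡ 84
7^25 = 7^16·7^8·7^1 ≡ 10
7^50 = 7^32·7^16·7^2 ≡ 100
7^100 = 7^64·7^32·7^4 ≡ 1  ← first divisor giving 1
The order is 100.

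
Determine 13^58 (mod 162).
49

Repeated squaring. Binary of 58 = 111010.
13^1 ≡ 13 (mod 162); 13^2 ≡ 7 (mod 162); 13^4 ≡ 49 (mod 162); 13^8 ≡ 133 (mod 162); 13^16 ≡ 31 (mod 162); 13^32 ≡ 151 (mod 162)
13^58 = 13^2 × 13^8 × 13^16 × 13^32 ≡ 49 (mod 162)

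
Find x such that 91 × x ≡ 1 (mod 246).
73

gcd(91, 246) = 1, so the inverse exists.
Extended Euclidean algorithm on (246, 91):
246 = 2 × 91 + 64  ⟹  64 = (1)·246 + (-2)·91
91 = 1 × 64 + 27  ⟹  27 = (-1)·246 + (3)·91
64 = 2 × 27 + 10  ⟹  10 = (3)·246 + (-8)·91
27 = 2 × 10 + 7  ⟹  7 = (-7)·246 + (19)·91
10 = 1 × 7 + 3  ⟹  3 = (10)·246 + (-27)·91
7 = 2 × 3 + 1  ⟹  1 = (-27)·246 + (73)·91
So (73)·91 ≡ 1 (mod 246), i.e. 91^(-1) ≡ 73 (mod 246).
Check: 91 × 73 = 6643 ≡ 1 (mod 246)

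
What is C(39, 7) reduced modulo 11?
0

Using Lucas' theorem:
Write n=39 and k=7 in base 11:
n in base 11: [3, 6]
k in base 11: [0, 7]
C(39,7) mod 11 = ∏ C(n_i, k_i) mod 11
Digit binomials (mod 11): C(3,0) = 1; C(6,7) = 0 (k_i > n_i)
Product: 1 × 0 = 0 ≡ 0 (mod 11)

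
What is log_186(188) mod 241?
218

Baby-step giant-step with step n = ⌈√241⌉ = 16.
Baby steps 186^j mod 241 (j:value) for j=0..15: 0:1, 1:186, 2:133, 3:156, 4:96, 5:22, 6:236, 7:34, 8:58, 9:184, 10:2, 11:131, 12:25, 13:71, 14:192, 15:44.
Giant-step multiplier: 186^(-16) ≡ 186^(240-16) = 186^224 ≡ 24 (mod 241).
Giant steps γ_i = 188·24^i mod 241: γ_0=188, γ_1=174, γ_2=79, γ_3=209, γ_4=196, γ_5=125, γ_6=108, γ_7=182, γ_8=30, γ_9=238, γ_10=169, γ_11=200, γ_12=221, γ_13=2 (in table at j=10).
x = i·n + j = 13·16 + 10 = 218.
Check: 186^218 ≡ 188 (mod 241).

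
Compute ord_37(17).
36

37 is prime, so ord(17) divides φ(37) = 36.
Divisors of 36: 1, 2, 3, 4, 6, 9, 12, 18, 36.
Repeated squaring: 17^1 ≡ 17, 17^2 ≡ 30, 17^4 ≡ 12, 17^8 ≡ 33, 17^16 ≡ 16, 17^32 ≡ 34 (mod 37).
Test 17^d mod 37 for each divisor d in increasing order:
17^1 ≡ 17
17^2 ≡ 30
17^3 = 17^2·17^1 ≡ 29
17^4 ≡ 12
17^6 = 17^4·17^2 ≡ 27
17^9 = 17^8·17^1 ≡ 6
17^12 = 17^8·17^4 ≡ 26
17^18 = 17^16·17^2 ≡ 36
17^36 = 17^32·17^4 ≡ 1  ← first divisor giving 1
The order is 36.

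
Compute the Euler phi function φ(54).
18

54 = 2 × 3^3
φ(n) = n × ∏(1 - 1/p) for each prime p dividing n
φ(54) = 54 × (1 - 1/2) × (1 - 1/3) = 18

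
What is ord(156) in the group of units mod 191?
95

191 is prime, so ord(156) divides φ(191) = 190.
Divisors of 190: 1, 2, 5, 10, 19, 38, 95, 190.
Repeated squaring: 156^1 ≡ 156, 156^2 ≡ 79, 156^4 ≡ 129, 156^8 ≡ 24, 156^16 ≡ 3, 156^32 ≡ 9, 156^64 ≡ 81, 156^128 ≡ 67 (mod 191).
Test 156^d mod 191 for each divisor d in increasing order:
156^1 ≡ 156
156^2 ≡ 79
156^5 = 156^4·156^1 ≡ 69
156^10 = 156^8·156^2 ≡ 177
156^19 = 156^16·156^2·156^1 ≡ 109
156^38 = 156^32·156^4·156^2 ≡ 39
156^95 = 156^64·156^16·156^8·156^4·156^2·156^1 ≡ 1  ← first divisor giving 1
The order is 95.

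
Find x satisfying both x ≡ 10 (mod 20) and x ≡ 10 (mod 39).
10

Using Chinese Remainder Theorem:
M = 20 × 39 = 780
M1 = 39, M2 = 20
y1 = 39^(-1) mod 20 = 19
y2 = 20^(-1) mod 39 = 2
x = (10×39×19 + 10×20×2) mod 780 = 10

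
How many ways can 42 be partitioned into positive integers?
53174

p(n) counts ways to write n as a sum of positive integers (order ignored).
Euler's pentagonal recurrence: p(k) = p(k-1) + p(k-2) - p(k-5) - p(k-7) + p(k-12) + p(k-15) - ... (offsets j(3j∓1)/2, signs ++--, p(0)=1, p(<0)=0).
DP table for k = 0..41: p(0)=1, p(1)=1, p(2)=2, p(3)=3, p(4)=5, p(5)=7, p(6)=11, p(7)=15, p(8)=22, p(9)=30, p(10)=42, p(11)=56, p(12)=77, p(13)=101, p(14)=135, p(15)=176, p(16)=231, p(17)=297, p(18)=385, p(19)=490, p(20)=627, p(21)=792, p(22)=1002, p(23)=1255, p(24)=1575, p(25)=1958, p(26)=2436, p(27)=3010, p(28)=3718, p(29)=4565, p(30)=5604, p(31)=6842, p(32)=8349, p(33)=10143, p(34)=12310, p(35)=14883, p(36)=17977, p(37)=21637, p(38)=26015, p(39)=31185, p(40)=37338, p(41)=44583.
Final step: p(42) = p(41) + p(40) - p(37) - p(35) + p(30) + p(27) - p(20) - p(16) + p(7) + p(2)
= 44583 + 37338 - 21637 - 14883 + 5604 + 3010 - 627 - 231 + 15 + 2
= 53174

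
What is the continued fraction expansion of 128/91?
[1; 2, 2, 5, 1, 2]

Euclidean algorithm steps:
128 = 1 × 91 + 37
91 = 2 × 37 + 17
37 = 2 × 17 + 3
17 = 5 × 3 + 2
3 = 1 × 2 + 1
2 = 2 × 1 + 0
Continued fraction: [1; 2, 2, 5, 1, 2]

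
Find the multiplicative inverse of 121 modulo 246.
61

gcd(121, 246) = 1, so the inverse exists.
Extended Euclidean algorithm on (246, 121):
246 = 2 × 121 + 4  ⟹  4 = (1)·246 + (-2)·121
121 = 30 × 4 + 1  ⟹  1 = (-30)·246 + (61)·121
So (61)·121 ≡ 1 (mod 246), i.e. 121^(-1) ≡ 61 (mod 246).
Check: 121 × 61 = 7381 ≡ 1 (mod 246)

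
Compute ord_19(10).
18

19 is prime, so ord(10) divides φ(19) = 18.
Divisors of 18: 1, 2, 3, 6, 9, 18.
Repeated squaring: 10^1 ≡ 10, 10^2 ≡ 5, 10^4 ≡ 6, 10^8 ≡ 17, 10^16 ≡ 4 (mod 19).
Test 10^d mod 19 for each divisor d in increasing order:
10^1 ≡ 10
10^2 ≡ 5
10^3 = 10^2·10^1 ≡ 12
10^6 = 10^4·10^2 ≡ 11
10^9 = 10^8·10^1 ≡ 18
10^18 = 10^16·10^2 ≡ 1  ← first divisor giving 1
The order is 18.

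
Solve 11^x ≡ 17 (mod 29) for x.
21

Baby-step giant-step with step n = ⌈√29⌉ = 6.
Baby steps 11^j mod 29 (j:value) for j=0..5: 0:1, 1:11, 2:5, 3:26, 4:25, 5:14.
Giant-step multiplier: 11^(-6) ≡ 11^(28-6) = 11^22 ≡ 13 (mod 29).
Giant steps γ_i = 17·13^i mod 29: γ_0=17, γ_1=18, γ_2=2, γ_3=26 (in table at j=3).
x = i·n + j = 3·6 + 3 = 21.
Check: 11^21 ≡ 17 (mod 29).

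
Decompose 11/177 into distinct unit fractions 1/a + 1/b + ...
1/17 + 1/301 + 1/905709

Greedy algorithm:
11/177: ceiling(177/11) = 17, use 1/17
10/3009: ceiling(3009/10) = 301, use 1/301
1/905709: ceiling(905709/1) = 905709, use 1/905709
Result: 11/177 = 1/17 + 1/301 + 1/905709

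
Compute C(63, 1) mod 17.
12

Using Lucas' theorem:
Write n=63 and k=1 in base 17:
n in base 17: [3, 12]
k in base 17: [0, 1]
C(63,1) mod 17 = ∏ C(n_i, k_i) mod 17
Digit binomials (mod 17): C(3,0) = 1; C(12,1) = 12
Product: 1 × 12 = 12 ≡ 12 (mod 17)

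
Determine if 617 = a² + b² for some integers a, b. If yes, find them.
16² + 19² (a=16, b=19)

Factorization: 617 = 617
By Fermat: n is sum of two squares iff every prime p ≡ 3 (mod 4) appears to even power.
All primes ≡ 3 (mod 4) appear to even power.
Search a = 0, 1, 2, … for 617 - a² a perfect square: first hit at a = 16: 617 - 256 = 361 = 19².
617 = 16² + 19² = 256 + 361 ✓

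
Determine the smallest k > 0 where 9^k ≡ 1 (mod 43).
21

43 is prime, so ord(9) divides φ(43) = 42.
Divisors of 42: 1, 2, 3, 6, 7, 14, 21, 42.
Repeated squaring: 9^1 ≡ 9, 9^2 ≡ 38, 9^4 ≡ 25, 9^8 ≡ 23, 9^16 ≡ 13, 9^32 ≡ 40 (mod 43).
Test 9^d mod 43 for each divisor d in increasing order:
9^1 ≡ 9
9^2 ≡ 38
9^3 = 9^2·9^1 ≡ 41
9^6 = 9^4·9^2 ≡ 4
9^7 = 9^4·9^2·9^1 ≡ 36
9^14 = 9^8·9^4·9^2 ≡ 6
9^21 = 9^16·9^4·9^1 ≡ 1  ← first divisor giving 1
The order is 21.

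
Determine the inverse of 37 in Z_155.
88

gcd(37, 155) = 1, so the inverse exists.
Extended Euclidean algorithm on (155, 37):
155 = 4 × 37 + 7  ⟹  7 = (1)·155 + (-4)·37
37 = 5 × 7 + 2  ⟹  2 = (-5)·155 + (21)·37
7 = 3 × 2 + 1  ⟹  1 = (16)·155 + (-67)·37
So (-67)·37 ≡ 1 (mod 155), i.e. 37^(-1) ≡ -67 ≡ 88 (mod 155).
Check: 37 × 88 = 3256 ≡ 1 (mod 155)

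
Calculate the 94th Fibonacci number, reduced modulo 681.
608

Matrix identity: Q^n = [[F_(n+1), F_n], [F_n, F_(n-1)]] with Q = [[1,1],[1,0]].
n = 94 = 1011110₂. Square-and-multiply, entries mod 681:
Q^1 = [[1,1],[1,0]]
Q^2 = (Q^1)² = [[2,1],[1,1]]
Q^5 = (Q^2)²·Q = [[8,5],[5,3]]
Q^11 = (Q^5)²·Q = [[144,89],[89,55]]
Q^23 = (Q^11)²·Q = [[60,55],[55,5]]
Q^47 = (Q^23)²·Q = [[666,496],[496,170]]
Q^94 = (Q^47)² = [[400,608],[608,473]]
F_94 mod 681 = Q^94[0][1] = 608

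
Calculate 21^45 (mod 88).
21

Repeated squaring. Binary of 45 = 101101.
21^1 ≡ 21 (mod 88); 21^2 ≡ 1 (mod 88); 21^4 ≡ 1 (mod 88); 21^8 ≡ 1 (mod 88); 21^16 ≡ 1 (mod 88); 21^32 ≡ 1 (mod 88)
21^45 = 21^1 × 21^4 × 21^8 × 21^32 ≡ 21 (mod 88)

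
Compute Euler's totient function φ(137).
136

137 = 137
φ(n) = n × ∏(1 - 1/p) for each prime p dividing n
φ(137) = 137 × (1 - 1/137) = 136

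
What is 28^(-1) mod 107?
65

gcd(28, 107) = 1, so the inverse exists.
Extended Euclidean algorithm on (107, 28):
107 = 3 × 28 + 23  ⟹  23 = (1)·107 + (-3)·28
28 = 1 × 23 + 5  ⟹  5 = (-1)·107 + (4)·28
23 = 4 × 5 + 3  ⟹  3 = (5)·107 + (-19)·28
5 = 1 × 3 + 2  ⟹  2 = (-6)·107 + (23)·28
3 = 1 × 2 + 1  ⟹  1 = (11)·107 + (-42)·28
So (-42)·28 ≡ 1 (mod 107), i.e. 28^(-1) ≡ -42 ≡ 65 (mod 107).
Check: 28 × 65 = 1820 ≡ 1 (mod 107)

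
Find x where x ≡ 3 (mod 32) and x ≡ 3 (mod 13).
3

Using Chinese Remainder Theorem:
M = 32 × 13 = 416
M1 = 13, M2 = 32
y1 = 13^(-1) mod 32 = 5
y2 = 32^(-1) mod 13 = 11
x = (3×13×5 + 3×32×11) mod 416 = 3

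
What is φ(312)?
96

312 = 2^3 × 3 × 13
φ(n) = n × ∏(1 - 1/p) for each prime p dividing n
φ(312) = 312 × (1 - 1/2) × (1 - 1/3) × (1 - 1/13) = 96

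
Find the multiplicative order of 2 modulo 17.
8

17 is prime, so ord(2) divides φ(17) = 16.
Divisors of 16: 1, 2, 4, 8, 16.
Repeated squaring: 2^1 ≡ 2, 2^2 ≡ 4, 2^4 ≡ 16, 2^8 ≡ 1, 2^16 ≡ 1 (mod 17).
Test 2^d mod 17 for each divisor d in increasing order:
2^1 ≡ 2
2^2 ≡ 4
2^4 ≡ 16
2^8 ≡ 1  ← first divisor giving 1
The order is 8.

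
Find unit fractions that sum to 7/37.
1/6 + 1/45 + 1/3330

Greedy algorithm:
7/37: ceiling(37/7) = 6, use 1/6
5/222: ceiling(222/5) = 45, use 1/45
1/3330: ceiling(3330/1) = 3330, use 1/3330
Result: 7/37 = 1/6 + 1/45 + 1/3330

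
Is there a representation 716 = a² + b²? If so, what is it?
Not possible

Factorization: 716 = 2^2 × 179
By Fermat: n is sum of two squares iff every prime p ≡ 3 (mod 4) appears to even power.
Prime(s) ≡ 3 (mod 4) with odd exponent: [(179, 1)]
Therefore 716 cannot be expressed as a² + b².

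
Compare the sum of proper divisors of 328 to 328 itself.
deficient

Proper divisors of 328: sum = 1 + 2 + 4 + 8 + 41 + 82 + 164 = 302
Since 302 < 328, 328 is deficient.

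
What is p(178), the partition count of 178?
571701605655

p(n) counts ways to write n as a sum of positive integers (order ignored).
Euler's pentagonal recurrence: p(k) = p(k-1) + p(k-2) - p(k-5) - p(k-7) + p(k-12) + p(k-15) - ... (offsets j(3j∓1)/2, signs ++--, p(0)=1, p(<0)=0).
DP table for k = 0..177: p(0)=1, p(1)=1, p(2)=2, p(3)=3, p(4)=5, p(5)=7, p(6)=11, p(7)=15, p(8)=22, p(9)=30, p(10)=42, p(11)=56, p(12)=77, p(13)=101, p(14)=135, p(15)=176, p(16)=231, p(17)=297, p(18)=385, p(19)=490, p(20)=627, p(21)=792, p(22)=1002, p(23)=1255, p(24)=1575, p(25)=1958, p(26)=2436, p(27)=3010, p(28)=3718, p(29)=4565, p(30)=5604, p(31)=6842, p(32)=8349, p(33)=10143, p(34)=12310, p(35)=14883, p(36)=17977, p(37)=21637, p(38)=26015, p(39)=31185, p(40)=37338, p(41)=44583, p(42)=53174, p(43)=63261, p(44)=75175, p(45)=89134, p(46)=105558, p(47)=124754, p(48)=147273, p(49)=173525, p(50)=204226, p(51)=239943, p(52)=281589, p(53)=329931, p(54)=386155, p(55)=451276, p(56)=526823, p(57)=614154, p(58)=715220, p(59)=831820, p(60)=966467, p(61)=1121505, p(62)=1300156, p(63)=1505499, p(64)=1741630, p(65)=2012558, p(66)=2323520, p(67)=2679689, p(68)=3087735, p(69)=3554345, p(70)=4087968, p(71)=4697205, p(72)=5392783, p(73)=6185689, p(74)=7089500, p(75)=8118264, p(76)=9289091, p(77)=10619863, p(78)=12132164, p(79)=13848650, p(80)=15796476, p(81)=18004327, p(82)=20506255, p(83)=23338469, p(84)=26543660, p(85)=30167357, p(86)=34262962, p(87)=38887673, p(88)=44108109, p(89)=49995925, p(90)=56634173, p(91)=64112359, p(92)=72533807, p(93)=82010177, p(94)=92669720, p(95)=104651419, p(96)=118114304, p(97)=133230930, p(98)=150198136, p(99)=169229875, p(100)=190569292, p(101)=214481126, p(102)=241265379, p(103)=271248950, p(104)=304801365, p(105)=342325709, p(106)=384276336, p(107)=431149389, p(108)=483502844, p(109)=541946240, p(110)=607163746, p(111)=679903203, p(112)=761002156, p(113)=851376628, p(114)=952050665, p(115)=1064144451, p(116)=1188908248, p(117)=1327710076, p(118)=1482074143, p(119)=1653668665, p(120)=1844349560, p(121)=2056148051, p(122)=2291320912, p(123)=2552338241, p(124)=2841940500, p(125)=3163127352, p(126)=3519222692, p(127)=3913864295, p(128)=4351078600, p(129)=4835271870, p(130)=5371315400, p(131)=5964539504, p(132)=6620830889, p(133)=7346629512, p(134)=8149040695, p(135)=9035836076, p(136)=10015581680, p(137)=11097645016, p(138)=12292341831, p(139)=13610949895, p(140)=15065878135, p(141)=16670689208, p(142)=18440293320, p(143)=20390982757, p(144)=22540654445, p(145)=24908858009, p(146)=27517052599, p(147)=30388671978, p(148)=33549419497, p(149)=37027355200, p(150)=40853235313, p(151)=45060624582, p(152)=49686288421, p(153)=54770336324, p(154)=60356673280, p(155)=66493182097, p(156)=73232243759, p(157)=80630964769, p(158)=88751778802, p(159)=97662728555, p(160)=107438159466, p(161)=118159068427, p(162)=129913904637, p(163)=142798995930, p(164)=156919475295, p(165)=172389800255, p(166)=189334822579, p(167)=207890420102, p(168)=228204732751, p(169)=250438925115, p(170)=274768617130, p(171)=301384802048, p(172)=330495499613, p(173)=362326859895, p(174)=397125074750, p(175)=435157697830, p(176)=476715857290, p(177)=522115831195.
Final step: p(178) = p(177) + p(176) - p(173) - p(171) + p(166) + p(163) - p(156) - p(152) + p(143) + p(138) - p(127) - p(121) + p(108) + p(101) - p(86) - p(78) + p(61) + p(52) - p(33) - p(23) + p(2)
= 522115831195 + 476715857290 - 362326859895 - 301384802048 + 189334822579 + 142798995930 - 73232243759 - 49686288421 + 20390982757 + 12292341831 - 3913864295 - 2056148051 + 483502844 + 214481126 - 34262962 - 12132164 + 1121505 + 281589 - 10143 - 1255 + 2
= 571701605655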